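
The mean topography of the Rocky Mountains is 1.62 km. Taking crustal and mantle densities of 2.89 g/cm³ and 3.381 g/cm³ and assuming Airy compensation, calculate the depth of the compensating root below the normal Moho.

9.54 km

Equating mass per unit area of the two columns: the weight of the topography is balanced by the buoyancy of the root, ρ_c h = (ρ_m − ρ_c) r.
r = h · ρ_c / (ρ_m − ρ_c) = 1.62 km × 2.89 / (3.381 − 2.89) = 9.54 km.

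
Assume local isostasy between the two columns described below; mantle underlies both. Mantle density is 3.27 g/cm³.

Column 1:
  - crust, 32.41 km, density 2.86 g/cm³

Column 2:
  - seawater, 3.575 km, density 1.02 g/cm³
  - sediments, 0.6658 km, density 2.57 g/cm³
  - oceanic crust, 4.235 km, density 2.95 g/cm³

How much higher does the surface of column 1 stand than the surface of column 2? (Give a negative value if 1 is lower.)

1.05 km

For any compensation level in the mantle, the mantle terms cancel and isostasy reduces to e = (Σt_1 − Σt_2) − (Σ(ρt)_1 − Σ(ρt)_2) / ρ_m.
Σt_1 = 32.41 km; Σt_2 = 8.4758 km; Σ(ρt)_1 = 92.6926; Σ(ρt)_2 = 17.850856 (in km·g/cm³).
e = (32.41 − 8.4758) − (92.6926 − 17.850856) / 3.27 = 1.05 km.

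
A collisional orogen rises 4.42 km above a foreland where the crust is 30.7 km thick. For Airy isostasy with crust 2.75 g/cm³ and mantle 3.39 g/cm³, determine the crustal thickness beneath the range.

Root depth r = h ρ_c / (ρ_m − ρ_c) = 4.42 km × 2.75 / 0.64 = 18.99 km.
Total thickness = T + h + r = 30.7 km + 4.42 km + 18.99 km = 54.1 km.

54.1 km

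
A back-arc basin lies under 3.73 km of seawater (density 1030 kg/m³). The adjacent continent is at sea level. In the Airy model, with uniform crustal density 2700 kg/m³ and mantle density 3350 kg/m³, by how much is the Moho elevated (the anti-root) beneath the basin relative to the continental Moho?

9.58 km

Equating mass per unit area of the two columns: replacing crust with seawater at the top is compensated by replacing crust with mantle at the base: d (ρ_c − ρ_w) = a (ρ_m − ρ_c).
a = d (ρ_c − ρ_w)/(ρ_m − ρ_c) = 3.73 km × 1670/650 = 9.58 km.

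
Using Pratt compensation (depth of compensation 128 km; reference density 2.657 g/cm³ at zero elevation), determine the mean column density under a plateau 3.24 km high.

Pratt balance: ρ_ref D = ρ (D + h).
ρ = ρ_ref D/(D + h) = 2.657 × 128 km/(128 km + 3.24 km) = 2.59 g/cm³.

2.59 g/cm³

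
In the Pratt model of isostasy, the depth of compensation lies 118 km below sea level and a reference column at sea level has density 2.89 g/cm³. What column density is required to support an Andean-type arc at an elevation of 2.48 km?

2.83 g/cm³

Pratt balance: ρ_ref D = ρ (D + h).
ρ = ρ_ref D/(D + h) = 2.89 × 118 km/(118 km + 2.48 km) = 2.83 g/cm³.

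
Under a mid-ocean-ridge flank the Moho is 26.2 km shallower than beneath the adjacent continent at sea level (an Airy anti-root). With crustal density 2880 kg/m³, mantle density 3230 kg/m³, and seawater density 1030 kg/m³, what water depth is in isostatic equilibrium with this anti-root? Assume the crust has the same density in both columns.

Replacing a thickness d of crust by seawater at the top must be balanced by replacing crust with mantle at the base: d (ρ_c − ρ_w) = a (ρ_m − ρ_c).
d = a (ρ_m − ρ_c)/(ρ_c − ρ_w) = 26.2 km × 350/1850 = 4.96 km.

4.96 km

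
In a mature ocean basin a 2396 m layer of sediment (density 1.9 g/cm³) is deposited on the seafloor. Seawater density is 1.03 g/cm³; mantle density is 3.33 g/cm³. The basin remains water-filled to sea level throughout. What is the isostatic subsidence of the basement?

906 m

Submarine loading: the sediment displaces seawater, and the subsidence is in turn flooded, so s (ρ_m − ρ_w) = t (ρ_sed − ρ_w).
s = 2396 m × (1.9 − 1.03) / (3.33 − 1.03) = 906 m.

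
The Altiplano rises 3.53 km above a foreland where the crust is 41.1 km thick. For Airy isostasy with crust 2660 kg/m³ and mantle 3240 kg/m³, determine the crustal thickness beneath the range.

60.8 km

Root depth r = h ρ_c / (ρ_m − ρ_c) = 3.53 km × 2660 / 580 = 16.19 km.
Total thickness = T + h + r = 41.1 km + 3.53 km + 16.19 km = 60.8 km.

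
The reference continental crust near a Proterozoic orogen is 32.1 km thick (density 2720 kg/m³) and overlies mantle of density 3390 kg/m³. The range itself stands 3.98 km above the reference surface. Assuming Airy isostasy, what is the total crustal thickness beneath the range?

Root depth r = h ρ_c / (ρ_m − ρ_c) = 3.98 km × 2720 / 670 = 16.16 km.
Total thickness = T + h + r = 32.1 km + 3.98 km + 16.16 km = 52.2 km.

52.2 km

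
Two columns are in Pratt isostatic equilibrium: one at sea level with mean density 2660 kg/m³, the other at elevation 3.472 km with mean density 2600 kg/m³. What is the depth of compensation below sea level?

ρ_ref D = ρ (D + h) → D (ρ_ref − ρ) = ρ h.
D = ρ h/(ρ_ref − ρ) = 2600 × 3.472 km/(2660 − 2600) = 150 km.

150 km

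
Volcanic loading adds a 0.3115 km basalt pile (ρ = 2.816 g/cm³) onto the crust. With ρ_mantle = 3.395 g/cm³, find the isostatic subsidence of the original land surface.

Subaerial loading: s = t ρ_load / ρ_m.
s = 0.3115 km × 2.816/3.395 = 0.258 km.

0.258 km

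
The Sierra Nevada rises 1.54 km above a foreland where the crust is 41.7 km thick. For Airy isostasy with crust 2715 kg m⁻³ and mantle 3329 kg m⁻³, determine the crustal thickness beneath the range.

Root depth r = h ρ_c / (ρ_m − ρ_c) = 1.54 km × 2715 / 614 = 6.81 km.
Total thickness = T + h + r = 41.7 km + 1.54 km + 6.81 km = 50 km.

50 km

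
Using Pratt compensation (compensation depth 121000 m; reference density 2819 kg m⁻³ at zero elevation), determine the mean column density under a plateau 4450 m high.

2720 kg m⁻³

Pratt balance: ρ_ref D = ρ (D + h).
ρ = ρ_ref D/(D + h) = 2819 × 121000 m/(121000 m + 4450 m) = 2720 kg m⁻³.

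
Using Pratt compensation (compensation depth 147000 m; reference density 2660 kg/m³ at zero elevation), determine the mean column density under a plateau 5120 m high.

Pratt balance: ρ_ref D = ρ (D + h).
ρ = ρ_ref D/(D + h) = 2660 × 147000 m/(147000 m + 5120 m) = 2570 kg/m³.

2570 kg/m³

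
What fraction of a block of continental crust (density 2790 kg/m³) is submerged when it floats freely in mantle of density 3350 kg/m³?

83.3%

Submerged fraction = ρ_obj/ρ_fluid = 2790/3350 = 83.3%.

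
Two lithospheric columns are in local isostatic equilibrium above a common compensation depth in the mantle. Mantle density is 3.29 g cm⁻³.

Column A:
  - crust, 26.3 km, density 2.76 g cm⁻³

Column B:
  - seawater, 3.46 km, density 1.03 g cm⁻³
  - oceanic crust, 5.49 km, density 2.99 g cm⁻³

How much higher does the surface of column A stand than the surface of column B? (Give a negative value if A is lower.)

1.36 km

For any compensation level in the mantle, the mantle terms cancel and isostasy reduces to e = (Σt_A − Σt_B) − (Σ(ρt)_A − Σ(ρt)_B) / ρ_m.
Σt_A = 26.3 km; Σt_B = 8.95 km; Σ(ρt)_A = 72.588; Σ(ρt)_B = 19.9789 (in km·g cm⁻³).
e = (26.3 − 8.95) − (72.588 − 19.9789) / 3.29 = 1.36 km.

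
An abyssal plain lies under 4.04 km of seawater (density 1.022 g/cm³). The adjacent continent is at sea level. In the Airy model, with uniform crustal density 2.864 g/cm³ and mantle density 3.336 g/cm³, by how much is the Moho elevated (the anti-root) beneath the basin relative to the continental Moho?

Equating mass per unit area of the two columns: replacing crust with seawater at the top is compensated by replacing crust with mantle at the base: d (ρ_c − ρ_w) = a (ρ_m − ρ_c).
a = d (ρ_c − ρ_w)/(ρ_m − ρ_c) = 4.04 km × 1.842/0.472 = 15.8 km.

15.8 km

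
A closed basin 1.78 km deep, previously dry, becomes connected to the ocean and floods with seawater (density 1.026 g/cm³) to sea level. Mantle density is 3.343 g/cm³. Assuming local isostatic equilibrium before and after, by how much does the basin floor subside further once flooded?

After flooding the water column is d + s deep. Its weight must equal the weight of mantle displaced by the extra subsidence s: (d + s) ρ_w = s ρ_m.
s = d ρ_w / (ρ_m − ρ_w) = 1.78 km × 1.026/(3.343 − 1.026) = 0.788 km.

0.788 km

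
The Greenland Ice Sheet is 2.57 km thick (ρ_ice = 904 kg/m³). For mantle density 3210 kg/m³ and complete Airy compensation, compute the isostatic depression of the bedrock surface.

Isostatic balance requires: the ice load ρ_ice t is balanced by mantle displaced below, ρ_m s.
s = t ρ_ice / ρ_m = 2.57 km × 904/3210 = 0.724 km.

0.724 km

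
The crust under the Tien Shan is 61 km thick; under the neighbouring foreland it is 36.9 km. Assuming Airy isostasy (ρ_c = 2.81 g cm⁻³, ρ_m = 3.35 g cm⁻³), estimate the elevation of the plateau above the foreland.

Excess crust Δ = 61 km − 36.9 km = 24.1 km, split between elevation h and root r with h + r = Δ.
Airy balance ρ_c h = (ρ_m − ρ_c) r gives r = h ρ_c/(ρ_m − ρ_c), so h (1 + ρ_c/(ρ_m − ρ_c)) = Δ, i.e. h = Δ (ρ_m − ρ_c)/ρ_m.
h = 24.1 km × 0.54/3.35 = 3.88 km.

3.88 km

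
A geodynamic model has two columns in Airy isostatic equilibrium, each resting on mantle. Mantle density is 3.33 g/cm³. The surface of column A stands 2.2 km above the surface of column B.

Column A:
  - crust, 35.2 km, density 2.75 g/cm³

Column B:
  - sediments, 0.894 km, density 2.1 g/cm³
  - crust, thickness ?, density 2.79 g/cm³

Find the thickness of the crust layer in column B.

22.2 km

Take the compensation level at the base of the deeper column (depth z_c below the surface of column A) and equate Σ ρ_i t_i down to z_c; mantle fills any gap and the z_c terms cancel.
Column A: 35.2×2.75 + (z_c − 35.2)×3.33
Column B: 2.2×0 + 0.894×2.1 + x×2.79 + (z_c − 2.2 − 0.894 − x)×3.33
The z_c×3.33 term appears on both sides and cancels. Collect the known terms of each column as K = Σ(ρt)_known − 3.33 × (depth of known layers): K_A = 96.8 − 3.33×35.2 = −20.416; K_B = 1.8774 − 3.33×(2.2 + 0.894) = −8.42562.
Balance: K_A = K_B − x×(3.33 − 2.79), so x = (K_B − K_A)/(3.33 − 2.79) = 11.9904/0.54 = 22.2 km.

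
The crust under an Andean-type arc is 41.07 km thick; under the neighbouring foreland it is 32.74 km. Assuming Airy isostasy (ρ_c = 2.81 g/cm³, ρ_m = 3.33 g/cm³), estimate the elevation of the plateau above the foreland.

Excess crust Δ = 41.07 km − 32.74 km = 8.33 km, split between elevation h and root r with h + r = Δ.
Airy balance ρ_c h = (ρ_m − ρ_c) r gives r = h ρ_c/(ρ_m − ρ_c), so h (1 + ρ_c/(ρ_m − ρ_c)) = Δ, i.e. h = Δ (ρ_m − ρ_c)/ρ_m.
h = 8.33 km × 0.52/3.33 = 1.3 km.

1.3 km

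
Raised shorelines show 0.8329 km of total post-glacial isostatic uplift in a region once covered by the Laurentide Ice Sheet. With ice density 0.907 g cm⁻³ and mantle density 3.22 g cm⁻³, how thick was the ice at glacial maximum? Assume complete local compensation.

u = t ρ_ice/ρ_m → t = u ρ_m/ρ_ice = 0.8329 km × 3.22/0.907 = 2.96 km.

2.96 km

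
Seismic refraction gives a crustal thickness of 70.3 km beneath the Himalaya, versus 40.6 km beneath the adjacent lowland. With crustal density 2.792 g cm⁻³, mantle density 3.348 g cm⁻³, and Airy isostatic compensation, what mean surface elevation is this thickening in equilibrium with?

4.93 km

Excess crust Δ = 70.3 km − 40.6 km = 29.7 km, split between elevation h and root r with h + r = Δ.
Airy balance ρ_c h = (ρ_m − ρ_c) r gives r = h ρ_c/(ρ_m − ρ_c), so h (1 + ρ_c/(ρ_m − ρ_c)) = Δ, i.e. h = Δ (ρ_m − ρ_c)/ρ_m.
h = 29.7 km × 0.556/3.348 = 4.93 km.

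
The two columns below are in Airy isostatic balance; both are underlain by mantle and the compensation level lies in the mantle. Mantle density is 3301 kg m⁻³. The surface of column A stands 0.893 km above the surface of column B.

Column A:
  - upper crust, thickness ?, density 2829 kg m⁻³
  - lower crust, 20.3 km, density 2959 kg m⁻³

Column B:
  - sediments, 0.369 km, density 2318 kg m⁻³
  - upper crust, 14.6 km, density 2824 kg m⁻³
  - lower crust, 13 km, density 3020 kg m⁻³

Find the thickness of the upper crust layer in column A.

14.8 km

Take the compensation level at the base of the deeper column (depth z_c below the surface of column A) and equate Σ ρ_i t_i down to z_c; mantle fills any gap and the z_c terms cancel.
Column A: x×2829 + 20.3×2959 + (z_c − 20.3 − x)×3301
Column B: 0.893×0 + 0.369×2318 + 14.6×2824 + 13×3020 + (z_c − 0.893 − 27.969)×3301
The z_c×3301 term appears on both sides and cancels. Collect the known terms of each column as K = Σ(ρt)_known − 3301 × (depth of known layers): K_A = 60067.7 − 3301×20.3 = −6942.6; K_B = 81345.742 − 3301×(0.893 + 27.969) = −13927.72.
Balance: K_A − x×(3301 − 2829) = K_B, so x = (K_A − K_B)/(3301 − 2829) = 6985.12/472 = 14.8 km.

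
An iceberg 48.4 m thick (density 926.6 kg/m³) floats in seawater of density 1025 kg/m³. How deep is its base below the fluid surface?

43.8 m

Draft d = t ρ_obj/ρ_fluid = 48.4 m × 926.6/1025 = 43.8 m.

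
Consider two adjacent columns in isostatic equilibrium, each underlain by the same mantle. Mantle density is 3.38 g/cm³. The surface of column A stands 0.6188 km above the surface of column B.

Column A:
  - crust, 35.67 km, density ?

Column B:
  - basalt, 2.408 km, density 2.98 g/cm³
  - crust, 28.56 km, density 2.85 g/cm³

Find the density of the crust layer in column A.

Take the compensation level at the base of the deeper column (depth z_c below the surface of column A) and equate Σ ρ_i t_i down to z_c; mantle fills any gap and the z_c terms cancel.
Column A: 35.67×ρ + (z_c − 35.67)×3.38
Column B: 0.6188×0 + 2.408×2.98 + 28.56×2.85 + (z_c − 0.6188 − 30.968)×3.38
The z_c×3.38 term appears on both sides and cancels. Collect the known terms of each column as K = Σ(ρt)_known − 3.38 × (depth of known layers): K_A = 0 − 3.38×35.67 = −120.5646; K_B = 88.57184 − 3.38×(0.6188 + 30.968) = −18.191544.
Balance: K_A + 35.67×ρ = K_B, so ρ = (K_B − K_A)/35.67 = 102.373/35.67 = 2.87 g/cm³.

2.87 g/cm³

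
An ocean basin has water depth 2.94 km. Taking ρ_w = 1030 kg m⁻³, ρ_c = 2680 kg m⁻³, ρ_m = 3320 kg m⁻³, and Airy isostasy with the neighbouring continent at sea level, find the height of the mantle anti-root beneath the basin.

7.58 km

Balancing pressure at the compensation depth: replacing crust with seawater at the top is compensated by replacing crust with mantle at the base: d (ρ_c − ρ_w) = a (ρ_m − ρ_c).
a = d (ρ_c − ρ_w)/(ρ_m − ρ_c) = 2.94 km × 1650/640 = 7.58 km.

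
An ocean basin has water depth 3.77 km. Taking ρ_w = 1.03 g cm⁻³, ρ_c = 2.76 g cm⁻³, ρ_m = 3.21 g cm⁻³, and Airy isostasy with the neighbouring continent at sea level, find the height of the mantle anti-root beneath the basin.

Equating mass per unit area of the two columns: replacing crust with seawater at the top is compensated by replacing crust with mantle at the base: d (ρ_c − ρ_w) = a (ρ_m − ρ_c).
a = d (ρ_c − ρ_w)/(ρ_m − ρ_c) = 3.77 km × 1.73/0.45 = 14.5 km.

14.5 km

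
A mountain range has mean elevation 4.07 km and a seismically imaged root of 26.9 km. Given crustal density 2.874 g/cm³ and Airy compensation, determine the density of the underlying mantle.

Airy balance: ρ_c h = (ρ_m − ρ_c) r → ρ_m = ρ_c (1 + h/r).
ρ_m = 2.874 × (1 + 4.07 km/26.9 km) = 3.31 g/cm³.

3.31 g/cm³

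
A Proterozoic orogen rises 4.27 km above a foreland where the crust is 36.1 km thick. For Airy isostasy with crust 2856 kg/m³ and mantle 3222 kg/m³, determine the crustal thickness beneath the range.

Root depth r = h ρ_c / (ρ_m − ρ_c) = 4.27 km × 2856 / 366 = 33.32 km.
Total thickness = T + h + r = 36.1 km + 4.27 km + 33.32 km = 73.7 km.

73.7 km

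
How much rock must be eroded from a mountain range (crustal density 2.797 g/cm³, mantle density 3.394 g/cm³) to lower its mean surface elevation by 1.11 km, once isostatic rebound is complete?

Net drop Δ = e − u = e − e ρ_c/ρ_m = e (ρ_m − ρ_c)/ρ_m.
e = Δ ρ_m/(ρ_m − ρ_c) = 1.11 km × 3.394/0.597 = 6.31 km.

6.31 km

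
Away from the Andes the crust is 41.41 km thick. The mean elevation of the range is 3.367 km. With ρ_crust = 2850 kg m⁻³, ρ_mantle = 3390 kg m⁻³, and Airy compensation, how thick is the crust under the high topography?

Root depth r = h ρ_c / (ρ_m − ρ_c) = 3.367 km × 2850 / 540 = 17.77 km.
Total thickness = T + h + r = 41.41 km + 3.367 km + 17.77 km = 62.5 km.

62.5 km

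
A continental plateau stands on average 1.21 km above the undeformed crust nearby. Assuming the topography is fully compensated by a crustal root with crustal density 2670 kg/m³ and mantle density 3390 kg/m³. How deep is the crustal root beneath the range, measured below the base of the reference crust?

Isostatic balance requires: the weight of the topography is balanced by the buoyancy of the root, ρ_c h = (ρ_m − ρ_c) r.
r = h · ρ_c / (ρ_m − ρ_c) = 1.21 km × 2670 / (3390 − 2670) = 4.49 km.

4.49 km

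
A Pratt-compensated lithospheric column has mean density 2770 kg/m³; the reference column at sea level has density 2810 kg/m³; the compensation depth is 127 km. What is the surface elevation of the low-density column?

ρ_ref D = ρ (D + h) → h = D (ρ_ref − ρ)/ρ.
h = 127 km × (2810 − 2770)/2770 = 1.83 km.

1.83 km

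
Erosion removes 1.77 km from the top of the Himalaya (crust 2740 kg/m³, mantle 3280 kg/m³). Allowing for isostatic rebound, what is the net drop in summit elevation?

0.291 km

Rebound u = e ρ_c/ρ_m = 1.77 km × 2740/3280 = 1.479 km.
Net surface drop = e − u = 1.77 km − 1.479 km = e (ρ_m − ρ_c)/ρ_m = 0.291 km.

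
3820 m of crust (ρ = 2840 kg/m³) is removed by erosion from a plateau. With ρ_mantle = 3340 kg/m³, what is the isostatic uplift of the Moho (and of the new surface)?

3250 m

Unloading: uplift u = e ρ_c/ρ_m = 3820 m × 2840/3340 = 3250 m.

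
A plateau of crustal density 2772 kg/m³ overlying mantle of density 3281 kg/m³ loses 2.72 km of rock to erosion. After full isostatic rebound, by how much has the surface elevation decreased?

0.422 km

Rebound u = e ρ_c/ρ_m = 2.72 km × 2772/3281 = 2.298 km.
Net surface drop = e − u = 2.72 km − 2.298 km = e (ρ_m − ρ_c)/ρ_m = 0.422 km.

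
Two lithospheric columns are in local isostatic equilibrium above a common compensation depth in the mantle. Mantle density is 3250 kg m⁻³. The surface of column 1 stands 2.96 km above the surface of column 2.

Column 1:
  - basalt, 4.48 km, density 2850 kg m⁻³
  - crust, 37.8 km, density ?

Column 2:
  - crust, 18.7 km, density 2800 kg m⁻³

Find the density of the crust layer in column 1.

2820 kg m⁻³

Take the compensation level at the base of the deeper column (depth z_c below the surface of column 1) and equate Σ ρ_i t_i down to z_c; mantle fills any gap and the z_c terms cancel.
Column 1: 4.48×2850 + 37.8×ρ + (z_c − 42.28)×3250
Column 2: 2.96×0 + 18.7×2800 + (z_c − 2.96 − 18.7)×3250
The z_c×3250 term appears on both sides and cancels. Collect the known terms of each column as K = Σ(ρt)_known − 3250 × (depth of known layers): K_1 = 12768 − 3250×42.28 = −124642; K_2 = 52360 − 3250×(2.96 + 18.7) = −18035.
Balance: K_1 + 37.8×ρ = K_2, so ρ = (K_2 − K_1)/37.8 = 106607/37.8 = 2820 kg m⁻³.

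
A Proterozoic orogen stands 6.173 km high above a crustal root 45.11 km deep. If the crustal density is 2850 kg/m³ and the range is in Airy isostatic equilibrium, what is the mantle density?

Airy balance: ρ_c h = (ρ_m − ρ_c) r → ρ_m = ρ_c (1 + h/r).
ρ_m = 2850 × (1 + 6.173 km/45.11 km) = 3240 kg/m³.

3240 kg/m³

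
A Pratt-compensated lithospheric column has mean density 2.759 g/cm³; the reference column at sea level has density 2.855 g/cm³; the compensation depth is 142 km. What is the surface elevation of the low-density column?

ρ_ref D = ρ (D + h) → h = D (ρ_ref − ρ)/ρ.
h = 142 km × (2.855 − 2.759)/2.759 = 4.94 km.

4.94 km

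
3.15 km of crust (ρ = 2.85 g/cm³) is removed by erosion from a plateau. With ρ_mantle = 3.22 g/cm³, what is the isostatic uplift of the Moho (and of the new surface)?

2.79 km

Unloading: uplift u = e ρ_c/ρ_m = 3.15 km × 2.85/3.22 = 2.79 km.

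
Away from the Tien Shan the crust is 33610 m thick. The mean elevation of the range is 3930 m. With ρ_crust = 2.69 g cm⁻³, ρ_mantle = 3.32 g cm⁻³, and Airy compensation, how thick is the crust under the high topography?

Root depth r = h ρ_c / (ρ_m − ρ_c) = 3930 m × 2.69 / 0.63 = 16780 m.
Total thickness = T + h + r = 33610 m + 3930 m + 16780 m = 54300 m.

54300 m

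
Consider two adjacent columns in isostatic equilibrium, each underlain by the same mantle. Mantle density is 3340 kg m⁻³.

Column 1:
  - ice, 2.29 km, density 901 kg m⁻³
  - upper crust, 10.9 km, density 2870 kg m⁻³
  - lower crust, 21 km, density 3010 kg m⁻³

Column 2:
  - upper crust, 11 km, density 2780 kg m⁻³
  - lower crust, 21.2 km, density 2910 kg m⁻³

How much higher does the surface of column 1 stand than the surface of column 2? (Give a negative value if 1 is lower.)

0.707 km

For any compensation level in the mantle, the mantle terms cancel and isostasy reduces to e = (Σt_1 − Σt_2) − (Σ(ρt)_1 − Σ(ρt)_2) / ρ_m.
Σt_1 = 34.19 km; Σt_2 = 32.2 km; Σ(ρt)_1 = 96556.29; Σ(ρt)_2 = 92272 (in km·kg m⁻³).
e = (34.19 − 32.2) − (96556.29 − 92272) / 3340 = 0.707 km.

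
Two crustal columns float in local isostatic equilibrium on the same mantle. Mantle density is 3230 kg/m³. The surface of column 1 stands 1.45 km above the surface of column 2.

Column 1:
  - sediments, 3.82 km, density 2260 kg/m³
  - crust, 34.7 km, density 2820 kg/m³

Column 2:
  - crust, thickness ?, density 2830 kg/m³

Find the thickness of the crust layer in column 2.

33.1 km

Take the compensation level at the base of the deeper column (depth z_c below the surface of column 1) and equate Σ ρ_i t_i down to z_c; mantle fills any gap and the z_c terms cancel.
Column 1: 3.82×2260 + 34.7×2820 + (z_c − 38.52)×3230
Column 2: 1.45×0 + x×2830 + (z_c − 1.45 − 0 − x)×3230
The z_c×3230 term appears on both sides and cancels. Collect the known terms of each column as K = Σ(ρt)_known − 3230 × (depth of known layers): K_1 = 106487.2 − 3230×38.52 = −17932.4; K_2 = 0 − 3230×(1.45 + 0) = −4683.5.
Balance: K_1 = K_2 − x×(3230 − 2830), so x = (K_2 − K_1)/(3230 − 2830) = 13248.9/400 = 33.1 km.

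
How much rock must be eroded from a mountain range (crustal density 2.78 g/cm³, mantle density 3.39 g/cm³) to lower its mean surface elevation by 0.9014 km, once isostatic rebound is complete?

Net drop Δ = e − u = e − e ρ_c/ρ_m = e (ρ_m − ρ_c)/ρ_m.
e = Δ ρ_m/(ρ_m − ρ_c) = 0.9014 km × 3.39/0.61 = 5.01 km.

5.01 km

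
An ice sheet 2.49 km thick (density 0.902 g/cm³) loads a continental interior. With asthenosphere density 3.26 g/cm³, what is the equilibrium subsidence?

0.689 km

For local isostatic compensation: the ice load ρ_ice t is balanced by mantle displaced below, ρ_m s.
s = t ρ_ice / ρ_m = 2.49 km × 0.902/3.26 = 0.689 km.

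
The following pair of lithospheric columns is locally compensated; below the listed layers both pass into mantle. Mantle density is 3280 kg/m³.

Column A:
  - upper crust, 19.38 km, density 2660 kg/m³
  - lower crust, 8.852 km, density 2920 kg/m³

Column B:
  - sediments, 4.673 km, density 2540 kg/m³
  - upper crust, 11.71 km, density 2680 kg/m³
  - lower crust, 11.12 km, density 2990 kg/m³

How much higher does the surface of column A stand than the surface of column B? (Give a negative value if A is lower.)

For any compensation level in the mantle, the mantle terms cancel and isostasy reduces to e = (Σt_A − Σt_B) − (Σ(ρt)_A − Σ(ρt)_B) / ρ_m.
Σt_A = 28.232 km; Σt_B = 27.503 km; Σ(ρt)_A = 77398.64; Σ(ρt)_B = 76501.02 (in km·kg/m³).
e = (28.232 − 27.503) − (77398.64 − 76501.02) / 3280 = 0.455 km.

0.455 km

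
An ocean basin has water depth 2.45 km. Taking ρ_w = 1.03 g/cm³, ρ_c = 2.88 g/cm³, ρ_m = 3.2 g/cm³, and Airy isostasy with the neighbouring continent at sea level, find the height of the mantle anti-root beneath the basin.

14.2 km

Balancing pressure at the compensation depth: replacing crust with seawater at the top is compensated by replacing crust with mantle at the base: d (ρ_c − ρ_w) = a (ρ_m − ρ_c).
a = d (ρ_c − ρ_w)/(ρ_m − ρ_c) = 2.45 km × 1.85/0.32 = 14.2 km.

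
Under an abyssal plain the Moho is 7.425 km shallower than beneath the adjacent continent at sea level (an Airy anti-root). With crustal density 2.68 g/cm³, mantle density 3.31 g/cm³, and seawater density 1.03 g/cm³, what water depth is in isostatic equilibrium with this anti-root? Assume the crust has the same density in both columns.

2.83 km

Replacing a thickness d of crust by seawater at the top must be balanced by replacing crust with mantle at the base: d (ρ_c − ρ_w) = a (ρ_m − ρ_c).
d = a (ρ_m − ρ_c)/(ρ_c − ρ_w) = 7.425 km × 0.63/1.65 = 2.83 km.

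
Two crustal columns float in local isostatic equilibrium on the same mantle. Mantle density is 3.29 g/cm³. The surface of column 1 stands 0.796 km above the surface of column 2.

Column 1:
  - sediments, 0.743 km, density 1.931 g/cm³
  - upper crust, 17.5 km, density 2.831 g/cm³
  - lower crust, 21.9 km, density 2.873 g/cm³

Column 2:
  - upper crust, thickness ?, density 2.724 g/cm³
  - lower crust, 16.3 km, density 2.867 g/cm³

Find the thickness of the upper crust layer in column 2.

Take the compensation level at the base of the deeper column (depth z_c below the surface of column 1) and equate Σ ρ_i t_i down to z_c; mantle fills any gap and the z_c terms cancel.
Column 1: 0.743×1.931 + 17.5×2.831 + 21.9×2.873 + (z_c − 40.143)×3.29
Column 2: 0.796×0 + x×2.724 + 16.3×2.867 + (z_c − 0.796 − 16.3 − x)×3.29
The z_c×3.29 term appears on both sides and cancels. Collect the known terms of each column as K = Σ(ρt)_known − 3.29 × (depth of known layers): K_1 = 113.895933 − 3.29×40.143 = −18.174537; K_2 = 46.7321 − 3.29×(0.796 + 16.3) = −9.51374.
Balance: K_1 = K_2 − x×(3.29 − 2.724), so x = (K_2 − K_1)/(3.29 − 2.724) = 8.6608/0.566 = 15.3 km.

15.3 km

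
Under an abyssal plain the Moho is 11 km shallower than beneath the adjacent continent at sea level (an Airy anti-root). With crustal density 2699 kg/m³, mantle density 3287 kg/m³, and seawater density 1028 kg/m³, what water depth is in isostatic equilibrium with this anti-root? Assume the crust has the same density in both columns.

3.87 km

Replacing a thickness d of crust by seawater at the top must be balanced by replacing crust with mantle at the base: d (ρ_c − ρ_w) = a (ρ_m − ρ_c).
d = a (ρ_m − ρ_c)/(ρ_c − ρ_w) = 11 km × 588/1671 = 3.87 km.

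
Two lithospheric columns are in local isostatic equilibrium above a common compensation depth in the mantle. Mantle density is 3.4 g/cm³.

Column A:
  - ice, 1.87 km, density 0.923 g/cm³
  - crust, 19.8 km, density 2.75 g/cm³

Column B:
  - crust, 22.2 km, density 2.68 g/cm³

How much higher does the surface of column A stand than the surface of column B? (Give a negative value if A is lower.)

0.446 km

For any compensation level in the mantle, the mantle terms cancel and isostasy reduces to e = (Σt_A − Σt_B) − (Σ(ρt)_A − Σ(ρt)_B) / ρ_m.
Σt_A = 21.67 km; Σt_B = 22.2 km; Σ(ρt)_A = 56.17601; Σ(ρt)_B = 59.496 (in km·g/cm³).
e = (21.67 − 22.2) − (56.17601 − 59.496) / 3.4 = 0.446 km.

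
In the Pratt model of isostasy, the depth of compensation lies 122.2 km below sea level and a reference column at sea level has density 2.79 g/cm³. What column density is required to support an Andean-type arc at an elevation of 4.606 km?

2.69 g/cm³

Pratt balance: ρ_ref D = ρ (D + h).
ρ = ρ_ref D/(D + h) = 2.79 × 122.2 km/(122.2 km + 4.606 km) = 2.69 g/cm³.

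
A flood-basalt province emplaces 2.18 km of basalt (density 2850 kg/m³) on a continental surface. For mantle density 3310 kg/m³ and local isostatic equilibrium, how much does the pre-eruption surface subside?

1.88 km

Subaerial loading: s = t ρ_load / ρ_m.
s = 2.18 km × 2850/3310 = 1.88 km.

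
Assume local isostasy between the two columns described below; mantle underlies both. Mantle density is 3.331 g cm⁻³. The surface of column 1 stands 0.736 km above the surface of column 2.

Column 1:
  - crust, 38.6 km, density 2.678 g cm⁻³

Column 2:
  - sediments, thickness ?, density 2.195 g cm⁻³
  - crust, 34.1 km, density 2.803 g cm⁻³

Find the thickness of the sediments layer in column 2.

Take the compensation level at the base of the deeper column (depth z_c below the surface of column 1) and equate Σ ρ_i t_i down to z_c; mantle fills any gap and the z_c terms cancel.
Column 1: 38.6×2.678 + (z_c − 38.6)×3.331
Column 2: 0.736×0 + x×2.195 + 34.1×2.803 + (z_c − 0.736 − 34.1 − x)×3.331
The z_c×3.331 term appears on both sides and cancels. Collect the known terms of each column as K = Σ(ρt)_known − 3.331 × (depth of known layers): K_1 = 103.3708 − 3.331×38.6 = −25.2058; K_2 = 95.5823 − 3.331×(0.736 + 34.1) = −20.456416.
Balance: K_1 = K_2 − x×(3.331 − 2.195), so x = (K_2 − K_1)/(3.331 − 2.195) = 4.74938/1.136 = 4.18 km.

4.18 km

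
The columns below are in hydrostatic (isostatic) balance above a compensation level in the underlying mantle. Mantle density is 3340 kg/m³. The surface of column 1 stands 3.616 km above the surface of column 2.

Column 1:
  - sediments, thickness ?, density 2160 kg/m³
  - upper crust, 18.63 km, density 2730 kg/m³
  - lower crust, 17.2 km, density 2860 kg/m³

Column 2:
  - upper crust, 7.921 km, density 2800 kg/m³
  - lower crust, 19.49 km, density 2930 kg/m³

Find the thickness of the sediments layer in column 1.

Take the compensation level at the base of the deeper column (depth z_c below the surface of column 1) and equate Σ ρ_i t_i down to z_c; mantle fills any gap and the z_c terms cancel.
Column 1: x×2160 + 18.63×2730 + 17.2×2860 + (z_c − 35.83 − x)×3340
Column 2: 3.616×0 + 7.921×2800 + 19.49×2930 + (z_c − 3.616 − 27.411)×3340
The z_c×3340 term appears on both sides and cancels. Collect the known terms of each column as K = Σ(ρt)_known − 3340 × (depth of known layers): K_1 = 100051.9 − 3340×35.83 = −19620.3; K_2 = 79284.5 − 3340×(3.616 + 27.411) = −24345.68.
Balance: K_1 − x×(3340 − 2160) = K_2, so x = (K_1 − K_2)/(3340 − 2160) = 4725.38/1180 = 4 km.

4 km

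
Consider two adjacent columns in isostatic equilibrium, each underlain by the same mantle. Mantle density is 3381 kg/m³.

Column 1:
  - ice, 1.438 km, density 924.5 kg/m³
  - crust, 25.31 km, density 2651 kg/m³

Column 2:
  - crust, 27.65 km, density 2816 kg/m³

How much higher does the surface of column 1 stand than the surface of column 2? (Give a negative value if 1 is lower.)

For any compensation level in the mantle, the mantle terms cancel and isostasy reduces to e = (Σt_1 − Σt_2) − (Σ(ρt)_1 − Σ(ρt)_2) / ρ_m.
Σt_1 = 26.748 km; Σt_2 = 27.65 km; Σ(ρt)_1 = 68426.241; Σ(ρt)_2 = 77862.4 (in km·kg/m³).
e = (26.748 − 27.65) − (68426.241 − 77862.4) / 3381 = 1.89 km.

1.89 km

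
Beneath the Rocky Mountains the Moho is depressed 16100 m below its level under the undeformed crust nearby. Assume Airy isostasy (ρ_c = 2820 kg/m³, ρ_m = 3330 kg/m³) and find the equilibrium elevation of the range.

2910 m

For local isostatic compensation: ρ_c h = (ρ_m − ρ_c) r.
h = r (ρ_m − ρ_c) / ρ_c = 16100 m × (3330 − 2820) / 2820 = 2910 m.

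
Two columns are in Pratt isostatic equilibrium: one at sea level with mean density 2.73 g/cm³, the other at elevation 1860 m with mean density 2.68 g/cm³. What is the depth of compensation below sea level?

99700 m

ρ_ref D = ρ (D + h) → D (ρ_ref − ρ) = ρ h.
D = ρ h/(ρ_ref − ρ) = 2.68 × 1860 m/(2.73 − 2.68) = 99700 m.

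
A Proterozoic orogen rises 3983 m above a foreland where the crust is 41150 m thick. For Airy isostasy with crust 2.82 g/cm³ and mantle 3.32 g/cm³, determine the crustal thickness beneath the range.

67600 m

Root depth r = h ρ_c / (ρ_m − ρ_c) = 3983 m × 2.82 / 0.5 = 22460 m.
Total thickness = T + h + r = 41150 m + 3983 m + 22460 m = 67600 m.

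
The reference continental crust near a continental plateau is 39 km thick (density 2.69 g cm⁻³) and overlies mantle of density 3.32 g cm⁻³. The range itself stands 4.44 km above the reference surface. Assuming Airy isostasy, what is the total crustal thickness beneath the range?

Root depth r = h ρ_c / (ρ_m − ρ_c) = 4.44 km × 2.69 / 0.63 = 18.96 km.
Total thickness = T + h + r = 39 km + 4.44 km + 18.96 km = 62.4 km.

62.4 km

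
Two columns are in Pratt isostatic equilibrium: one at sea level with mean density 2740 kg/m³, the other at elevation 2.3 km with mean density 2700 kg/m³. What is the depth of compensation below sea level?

ρ_ref D = ρ (D + h) → D (ρ_ref − ρ) = ρ h.
D = ρ h/(ρ_ref − ρ) = 2700 × 2.3 km/(2740 − 2700) = 155 km.

155 km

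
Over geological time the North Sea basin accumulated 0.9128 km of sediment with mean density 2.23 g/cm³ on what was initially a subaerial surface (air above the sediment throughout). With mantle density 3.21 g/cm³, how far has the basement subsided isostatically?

0.634 km

Subaerial load: s = t ρ_sed / ρ_m = 0.9128 km × 2.23/3.21 = 0.634 km.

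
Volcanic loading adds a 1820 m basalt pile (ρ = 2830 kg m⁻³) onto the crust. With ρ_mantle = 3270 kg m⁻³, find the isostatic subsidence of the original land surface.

Subaerial loading: s = t ρ_load / ρ_m.
s = 1820 m × 2830/3270 = 1580 m.

1580 m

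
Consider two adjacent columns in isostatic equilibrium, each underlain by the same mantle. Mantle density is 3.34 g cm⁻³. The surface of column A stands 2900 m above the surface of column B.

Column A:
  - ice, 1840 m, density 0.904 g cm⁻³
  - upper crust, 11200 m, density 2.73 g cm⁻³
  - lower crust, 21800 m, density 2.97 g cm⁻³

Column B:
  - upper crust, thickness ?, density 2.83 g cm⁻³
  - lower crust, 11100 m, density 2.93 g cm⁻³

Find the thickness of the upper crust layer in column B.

Take the compensation level at the base of the deeper column (depth z_c below the surface of column A) and equate Σ ρ_i t_i down to z_c; mantle fills any gap and the z_c terms cancel.
Column A: 1840×0.904 + 11200×2.73 + 21800×2.97 + (z_c − 34840)×3.34
Column B: 2900×0 + x×2.83 + 11100×2.93 + (z_c − 2900 − 11100 − x)×3.34
The z_c×3.34 term appears on both sides and cancels. Collect the known terms of each column as K = Σ(ρt)_known − 3.34 × (depth of known layers): K_A = 96985.36 − 3.34×34840 = −19380.24; K_B = 32523 − 3.34×(2900 + 11100) = −14237.
Balance: K_A = K_B − x×(3.34 − 2.83), so x = (K_B − K_A)/(3.34 − 2.83) = 5143.24/0.51 = 10100 m.

10100 m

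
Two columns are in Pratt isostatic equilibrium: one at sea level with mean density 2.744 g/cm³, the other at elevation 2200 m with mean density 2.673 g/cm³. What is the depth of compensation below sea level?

82800 m

ρ_ref D = ρ (D + h) → D (ρ_ref − ρ) = ρ h.
D = ρ h/(ρ_ref − ρ) = 2.673 × 2200 m/(2.744 − 2.673) = 82800 m.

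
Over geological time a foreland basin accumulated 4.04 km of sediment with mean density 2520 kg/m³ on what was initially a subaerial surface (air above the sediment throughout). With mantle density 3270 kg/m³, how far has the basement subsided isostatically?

Subaerial load: s = t ρ_sed / ρ_m = 4.04 km × 2520/3270 = 3.11 km.

3.11 km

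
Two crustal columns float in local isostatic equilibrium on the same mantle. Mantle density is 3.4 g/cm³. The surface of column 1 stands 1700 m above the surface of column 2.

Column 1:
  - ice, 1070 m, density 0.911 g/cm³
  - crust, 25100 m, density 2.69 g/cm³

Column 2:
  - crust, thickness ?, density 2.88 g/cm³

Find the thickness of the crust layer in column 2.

28300 m

Take the compensation level at the base of the deeper column (depth z_c below the surface of column 1) and equate Σ ρ_i t_i down to z_c; mantle fills any gap and the z_c terms cancel.
Column 1: 1070×0.911 + 25100×2.69 + (z_c − 26170)×3.4
Column 2: 1700×0 + x×2.88 + (z_c − 1700 − 0 − x)×3.4
The z_c×3.4 term appears on both sides and cancels. Collect the known terms of each column as K = Σ(ρt)_known − 3.4 × (depth of known layers): K_1 = 68493.77 − 3.4×26170 = −20484.23; K_2 = 0 − 3.4×(1700 + 0) = −5780.
Balance: K_1 = K_2 − x×(3.4 − 2.88), so x = (K_2 − K_1)/(3.4 − 2.88) = 14704.2/0.52 = 28300 m.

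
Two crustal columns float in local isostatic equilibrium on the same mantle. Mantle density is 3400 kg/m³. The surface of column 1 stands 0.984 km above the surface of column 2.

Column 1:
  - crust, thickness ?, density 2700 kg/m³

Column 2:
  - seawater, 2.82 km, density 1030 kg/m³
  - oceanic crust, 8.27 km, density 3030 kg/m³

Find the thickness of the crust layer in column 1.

18.7 km

Take the compensation level at the base of the deeper column (depth z_c below the surface of column 1) and equate Σ ρ_i t_i down to z_c; mantle fills any gap and the z_c terms cancel.
Column 1: x×2700 + (z_c − 0 − x)×3400
Column 2: 0.984×0 + 2.82×1030 + 8.27×3030 + (z_c − 0.984 − 11.09)×3400
The z_c×3400 term appears on both sides and cancels. Collect the known terms of each column as K = Σ(ρt)_known − 3400 × (depth of known layers): K_1 = 0 − 3400×0 = 0; K_2 = 27962.7 − 3400×(0.984 + 11.09) = −13088.9.
Balance: K_1 − x×(3400 − 2700) = K_2, so x = (K_1 − K_2)/(3400 − 2700) = 13088.9/700 = 18.7 km.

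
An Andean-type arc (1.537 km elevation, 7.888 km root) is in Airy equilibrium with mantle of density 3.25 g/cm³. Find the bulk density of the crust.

ρ_c h = (ρ_m − ρ_c) r → ρ_c (h + r) = ρ_m r → ρ_c = ρ_m r / (h + r).
ρ_c = 3.25 × 7.888 km / (1.537 km + 7.888 km) = 2.72 g/cm³.

2.72 g/cm³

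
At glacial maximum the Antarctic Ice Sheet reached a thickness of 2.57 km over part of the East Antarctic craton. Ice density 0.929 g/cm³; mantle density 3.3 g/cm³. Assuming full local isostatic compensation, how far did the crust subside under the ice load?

0.723 km

Isostatic balance requires: the ice load ρ_ice t is balanced by mantle displaced below, ρ_m s.
s = t ρ_ice / ρ_m = 2.57 km × 0.929/3.3 = 0.723 km.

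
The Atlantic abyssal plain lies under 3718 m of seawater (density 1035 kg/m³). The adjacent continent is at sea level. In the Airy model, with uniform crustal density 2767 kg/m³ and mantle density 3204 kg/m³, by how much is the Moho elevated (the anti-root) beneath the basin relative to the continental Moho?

14700 m

Isostatic balance requires: replacing crust with seawater at the top is compensated by replacing crust with mantle at the base: d (ρ_c − ρ_w) = a (ρ_m − ρ_c).
a = d (ρ_c − ρ_w)/(ρ_m − ρ_c) = 3718 m × 1732/437 = 14700 m.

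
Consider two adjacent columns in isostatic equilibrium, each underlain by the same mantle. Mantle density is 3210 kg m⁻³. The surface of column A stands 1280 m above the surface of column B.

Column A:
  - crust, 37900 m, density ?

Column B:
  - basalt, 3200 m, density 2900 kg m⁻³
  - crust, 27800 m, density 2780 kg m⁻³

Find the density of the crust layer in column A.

2760 kg m⁻³

Take the compensation level at the base of the deeper column (depth z_c below the surface of column A) and equate Σ ρ_i t_i down to z_c; mantle fills any gap and the z_c terms cancel.
Column A: 37900×ρ + (z_c − 37900)×3210
Column B: 1280×0 + 3200×2900 + 27800×2780 + (z_c − 1280 − 31000)×3210
The z_c×3210 term appears on both sides and cancels. Collect the known terms of each column as K = Σ(ρt)_known − 3210 × (depth of known layers): K_A = 0 − 3210×37900 = −121659000; K_B = 86564000 − 3210×(1280 + 31000) = −17054800.
Balance: K_A + 37900×ρ = K_B, so ρ = (K_B − K_A)/37900 = 104604000/37900 = 2760 kg m⁻³.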